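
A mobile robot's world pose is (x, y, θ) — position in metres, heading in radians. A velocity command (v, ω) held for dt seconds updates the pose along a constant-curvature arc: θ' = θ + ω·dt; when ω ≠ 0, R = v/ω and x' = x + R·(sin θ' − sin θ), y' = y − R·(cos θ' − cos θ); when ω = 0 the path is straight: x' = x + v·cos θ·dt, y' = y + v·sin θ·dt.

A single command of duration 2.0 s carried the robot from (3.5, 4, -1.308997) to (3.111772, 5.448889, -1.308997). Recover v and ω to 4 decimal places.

Δθ = -1.308997 − -1.308997 = 0.000000
ω = Δθ/dt = 0.000000/2.0 = 0.0000
ω = 0 → v = (Δx·cos θ + Δy·sin θ)/dt = -0.7500

v = -0.7500, ω = 0.0000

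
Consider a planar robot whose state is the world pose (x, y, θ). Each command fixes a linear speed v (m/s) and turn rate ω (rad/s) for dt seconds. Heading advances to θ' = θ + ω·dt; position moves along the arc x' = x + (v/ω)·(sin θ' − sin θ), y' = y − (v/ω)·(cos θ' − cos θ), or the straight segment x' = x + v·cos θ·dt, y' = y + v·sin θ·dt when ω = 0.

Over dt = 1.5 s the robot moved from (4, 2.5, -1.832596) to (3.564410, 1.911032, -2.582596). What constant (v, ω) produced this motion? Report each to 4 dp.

v = 0.5000, ω = -0.5000

Δθ = -2.582596 − -1.832596 = -0.750000
ω = Δθ/dt = -0.750000/1.5 = -0.5000
R = −Δy/(cos θ' − cos θ) = -1.0000
v = R·ω = -1.0000·-0.5000 = 0.5000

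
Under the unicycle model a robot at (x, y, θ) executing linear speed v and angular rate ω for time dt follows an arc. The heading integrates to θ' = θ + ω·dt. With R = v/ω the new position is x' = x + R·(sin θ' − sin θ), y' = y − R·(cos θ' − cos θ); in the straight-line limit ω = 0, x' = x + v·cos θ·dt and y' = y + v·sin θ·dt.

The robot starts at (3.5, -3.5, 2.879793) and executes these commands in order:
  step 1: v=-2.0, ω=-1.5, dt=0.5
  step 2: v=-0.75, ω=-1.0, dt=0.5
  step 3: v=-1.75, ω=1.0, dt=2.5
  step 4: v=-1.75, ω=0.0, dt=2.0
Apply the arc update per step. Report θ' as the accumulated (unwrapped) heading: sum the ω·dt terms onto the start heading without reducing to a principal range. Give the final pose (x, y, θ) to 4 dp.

(9.5321, -2.3713, 4.1298)

step 1: θ'=2.1298 (R=1.3333) → pose (4.2853, -4.0808, 2.1298)
step 2: θ'=1.6298 (R=0.7500) → pose (4.3981, -4.4343, 1.6298)
step 3: θ'=4.1298 (R=-1.7500) → pose (7.6064, -5.2940, 4.1298)
step 4: θ'=4.1298 (straight) → pose (9.5321, -2.3713, 4.1298)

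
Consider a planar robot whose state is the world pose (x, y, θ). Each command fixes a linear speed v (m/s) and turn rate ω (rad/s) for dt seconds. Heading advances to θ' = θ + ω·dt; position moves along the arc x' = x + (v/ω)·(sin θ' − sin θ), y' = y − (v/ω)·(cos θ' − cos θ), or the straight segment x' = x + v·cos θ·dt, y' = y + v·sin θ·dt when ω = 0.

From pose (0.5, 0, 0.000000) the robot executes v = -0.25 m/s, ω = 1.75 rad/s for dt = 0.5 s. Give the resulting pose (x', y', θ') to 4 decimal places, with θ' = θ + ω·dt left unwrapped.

θ' = 0.0000 + 1.75·0.5 = 0.8750
R = v/ω = -0.25/1.75 = -0.1429
x' = 0.5 + -0.1429·(sin 0.8750 − sin 0.0000) = 0.3904
y' = 0 − -0.1429·(cos 0.8750 − cos 0.0000) = -0.0513

(0.3904, -0.0513, 0.8750)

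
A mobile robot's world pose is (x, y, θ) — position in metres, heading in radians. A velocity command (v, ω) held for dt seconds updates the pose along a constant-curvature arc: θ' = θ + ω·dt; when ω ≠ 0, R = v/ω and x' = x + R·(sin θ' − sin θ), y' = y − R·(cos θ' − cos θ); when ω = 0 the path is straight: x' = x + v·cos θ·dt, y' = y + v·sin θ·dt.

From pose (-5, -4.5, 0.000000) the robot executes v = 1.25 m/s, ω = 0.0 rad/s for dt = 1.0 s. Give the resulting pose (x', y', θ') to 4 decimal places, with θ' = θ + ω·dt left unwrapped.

θ' = 0.0000 + 0.0·1.0 = 0.0000
ω = 0 → straight: x' = -5 + 1.25·cos(0.0000)·1.0 = -3.7500
y' = -4.5 + 1.25·sin(0.0000)·1.0 = -4.5000

(-3.7500, -4.5000, 0.0000)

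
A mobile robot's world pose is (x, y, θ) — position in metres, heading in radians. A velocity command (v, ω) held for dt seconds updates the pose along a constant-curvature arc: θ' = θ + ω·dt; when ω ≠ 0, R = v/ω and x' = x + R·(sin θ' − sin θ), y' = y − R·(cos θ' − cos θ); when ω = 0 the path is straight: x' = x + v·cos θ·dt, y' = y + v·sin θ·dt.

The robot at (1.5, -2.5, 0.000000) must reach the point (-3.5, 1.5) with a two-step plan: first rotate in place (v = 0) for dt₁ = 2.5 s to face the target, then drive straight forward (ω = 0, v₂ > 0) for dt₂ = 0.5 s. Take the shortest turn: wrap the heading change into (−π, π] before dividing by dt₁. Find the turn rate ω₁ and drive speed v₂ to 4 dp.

heading to target = atan2(1.5−-2.5, -3.5−1.5) = 2.4669
Δθ = wrap(2.4669 − 0.0000) = 2.4669; ω₁ = Δθ/dt₁ = 0.9867
distance = √((-3.5−1.5)² + (1.5−-2.5)²) = 6.4031; v₂ = distance/dt₂ = 12.8062

ω₁ = 0.9867, v₂ = 12.8062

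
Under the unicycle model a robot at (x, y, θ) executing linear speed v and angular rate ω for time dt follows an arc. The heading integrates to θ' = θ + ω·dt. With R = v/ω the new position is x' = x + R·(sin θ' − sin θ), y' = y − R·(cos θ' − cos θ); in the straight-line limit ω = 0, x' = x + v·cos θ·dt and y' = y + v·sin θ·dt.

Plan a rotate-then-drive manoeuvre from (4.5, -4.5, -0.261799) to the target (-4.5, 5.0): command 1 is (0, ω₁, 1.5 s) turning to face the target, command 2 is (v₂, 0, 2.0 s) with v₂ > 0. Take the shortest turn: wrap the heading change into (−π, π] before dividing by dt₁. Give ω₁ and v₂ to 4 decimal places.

heading to target = atan2(5−-4.5, -4.5−4.5) = 2.3292
Δθ = wrap(2.3292 − -0.2618) = 2.5910; ω₁ = Δθ/dt₁ = 1.7273
distance = √((-4.5−4.5)² + (5−-4.5)²) = 13.0863; v₂ = distance/dt₂ = 6.5431

ω₁ = 1.7273, v₂ = 6.5431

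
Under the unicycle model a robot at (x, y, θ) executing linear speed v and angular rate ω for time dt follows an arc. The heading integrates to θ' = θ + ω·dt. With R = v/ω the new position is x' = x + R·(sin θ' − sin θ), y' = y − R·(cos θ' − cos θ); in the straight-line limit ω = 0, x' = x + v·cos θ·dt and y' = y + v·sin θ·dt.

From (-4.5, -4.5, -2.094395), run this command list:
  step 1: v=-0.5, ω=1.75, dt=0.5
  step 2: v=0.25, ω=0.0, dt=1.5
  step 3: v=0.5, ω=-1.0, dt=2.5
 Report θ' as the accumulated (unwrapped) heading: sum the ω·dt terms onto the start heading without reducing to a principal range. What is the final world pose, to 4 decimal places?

(-5.0926, -5.2018, -3.7194)

step 1: θ'=-1.2194 (R=-0.2857) → pose (-4.4792, -4.2588, -1.2194)
step 2: θ'=-1.2194 (straight) → pose (-4.3501, -4.6109, -1.2194)
step 3: θ'=-3.7194 (R=-0.5000) → pose (-5.0926, -5.2018, -3.7194)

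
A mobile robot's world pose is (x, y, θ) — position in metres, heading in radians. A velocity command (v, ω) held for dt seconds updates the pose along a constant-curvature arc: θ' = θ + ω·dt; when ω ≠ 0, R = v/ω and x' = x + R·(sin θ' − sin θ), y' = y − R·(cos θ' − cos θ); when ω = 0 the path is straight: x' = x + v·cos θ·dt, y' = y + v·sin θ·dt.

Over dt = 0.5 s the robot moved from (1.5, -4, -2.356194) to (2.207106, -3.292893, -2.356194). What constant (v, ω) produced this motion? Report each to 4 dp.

v = -2.0000, ω = 0.0000

Δθ = -2.356194 − -2.356194 = 0.000000
ω = Δθ/dt = 0.000000/0.5 = 0.0000
ω = 0 → v = (Δx·cos θ + Δy·sin θ)/dt = -2.0000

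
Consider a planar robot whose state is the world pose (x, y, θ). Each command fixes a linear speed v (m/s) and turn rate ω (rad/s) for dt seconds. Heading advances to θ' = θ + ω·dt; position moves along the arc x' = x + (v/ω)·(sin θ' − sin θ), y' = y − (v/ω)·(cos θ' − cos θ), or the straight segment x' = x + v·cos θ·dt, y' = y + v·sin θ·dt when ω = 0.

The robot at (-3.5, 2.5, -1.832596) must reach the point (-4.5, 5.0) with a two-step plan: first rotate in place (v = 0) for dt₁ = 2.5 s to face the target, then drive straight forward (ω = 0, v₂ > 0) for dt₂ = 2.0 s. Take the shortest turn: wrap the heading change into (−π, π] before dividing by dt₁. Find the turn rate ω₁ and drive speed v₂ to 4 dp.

ω₁ = -0.9997, v₂ = 1.3463

heading to target = atan2(5−2.5, -4.5−-3.5) = 1.9513
Δθ = wrap(1.9513 − -1.8326) = -2.4993; ω₁ = Δθ/dt₁ = -0.9997
distance = √((-4.5−-3.5)² + (5−2.5)²) = 2.6926; v₂ = distance/dt₂ = 1.3463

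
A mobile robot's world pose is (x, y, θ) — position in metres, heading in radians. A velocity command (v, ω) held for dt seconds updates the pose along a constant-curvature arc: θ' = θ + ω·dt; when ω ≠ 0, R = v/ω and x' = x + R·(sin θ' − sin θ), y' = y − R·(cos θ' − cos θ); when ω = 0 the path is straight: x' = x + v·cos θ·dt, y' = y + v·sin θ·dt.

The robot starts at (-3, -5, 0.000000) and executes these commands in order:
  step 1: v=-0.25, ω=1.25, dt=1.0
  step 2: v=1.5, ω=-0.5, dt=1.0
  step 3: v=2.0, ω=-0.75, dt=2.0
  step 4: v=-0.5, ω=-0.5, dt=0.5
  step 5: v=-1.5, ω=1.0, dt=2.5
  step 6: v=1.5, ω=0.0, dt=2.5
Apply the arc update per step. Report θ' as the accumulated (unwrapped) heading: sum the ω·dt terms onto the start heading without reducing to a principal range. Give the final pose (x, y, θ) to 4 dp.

step 1: θ'=1.2500 (R=-0.2000) → pose (-3.1898, -5.1369, 1.2500)
step 2: θ'=0.7500 (R=-3.0000) → pose (-2.3878, -3.8878, 0.7500)
step 3: θ'=-0.7500 (R=-2.6667) → pose (1.2476, -3.8878, -0.7500)
step 4: θ'=-1.0000 (R=1.0000) → pose (1.0878, -3.6964, -1.0000)
step 5: θ'=1.5000 (R=-1.5000) → pose (-1.6706, -4.4008, 1.5000)
step 6: θ'=1.5000 (straight) → pose (-1.4054, -0.6602, 1.5000)

(-1.4054, -0.6602, 1.5000)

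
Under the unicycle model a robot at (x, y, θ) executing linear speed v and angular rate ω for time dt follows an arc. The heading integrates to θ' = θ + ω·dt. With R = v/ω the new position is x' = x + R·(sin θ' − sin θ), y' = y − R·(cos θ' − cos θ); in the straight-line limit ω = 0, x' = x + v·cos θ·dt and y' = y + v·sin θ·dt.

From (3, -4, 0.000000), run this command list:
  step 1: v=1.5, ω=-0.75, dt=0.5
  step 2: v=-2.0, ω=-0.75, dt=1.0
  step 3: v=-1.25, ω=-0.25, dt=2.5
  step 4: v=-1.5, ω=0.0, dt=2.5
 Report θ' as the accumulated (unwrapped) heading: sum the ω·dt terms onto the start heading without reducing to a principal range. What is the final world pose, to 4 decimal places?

step 1: θ'=-0.3750 (R=-2.0000) → pose (3.7325, -4.1390, -0.3750)
step 2: θ'=-1.1250 (R=2.6667) → pose (2.3032, -2.8074, -1.1250)
step 3: θ'=-1.7500 (R=5.0000) → pose (1.8946, 0.2397, -1.7500)
step 4: θ'=-1.7500 (straight) → pose (2.5631, 3.9296, -1.7500)

(2.5631, 3.9296, -1.7500)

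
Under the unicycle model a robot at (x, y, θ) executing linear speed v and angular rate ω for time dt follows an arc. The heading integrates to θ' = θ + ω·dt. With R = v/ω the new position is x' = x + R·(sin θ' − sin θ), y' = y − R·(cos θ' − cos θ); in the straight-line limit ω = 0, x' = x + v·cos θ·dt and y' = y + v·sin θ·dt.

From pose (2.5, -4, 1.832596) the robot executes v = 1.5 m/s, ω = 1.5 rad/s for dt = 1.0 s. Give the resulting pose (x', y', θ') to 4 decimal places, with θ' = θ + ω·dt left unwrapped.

θ' = 1.8326 + 1.5·1.0 = 3.3326
R = v/ω = 1.5/1.5 = 1.0000
x' = 2.5 + 1.0000·(sin 3.3326 − sin 1.8326) = 1.3442
y' = -4 − 1.0000·(cos 3.3326 − cos 1.8326) = -3.2770

(1.3442, -3.2770, 3.3326)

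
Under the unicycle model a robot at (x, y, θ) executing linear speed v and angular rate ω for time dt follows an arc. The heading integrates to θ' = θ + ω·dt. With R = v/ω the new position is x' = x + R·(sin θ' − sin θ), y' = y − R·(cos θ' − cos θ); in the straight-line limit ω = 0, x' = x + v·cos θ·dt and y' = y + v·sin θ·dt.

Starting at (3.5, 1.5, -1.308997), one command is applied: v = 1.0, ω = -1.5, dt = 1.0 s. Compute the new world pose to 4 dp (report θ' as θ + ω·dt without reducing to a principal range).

(3.0737, 0.6973, -2.8090)

θ' = -1.3090 + -1.5·1.0 = -2.8090
R = v/ω = 1.0/-1.5 = -0.6667
x' = 3.5 + -0.6667·(sin -2.8090 − sin -1.3090) = 3.0737
y' = 1.5 − -0.6667·(cos -2.8090 − cos -1.3090) = 0.6973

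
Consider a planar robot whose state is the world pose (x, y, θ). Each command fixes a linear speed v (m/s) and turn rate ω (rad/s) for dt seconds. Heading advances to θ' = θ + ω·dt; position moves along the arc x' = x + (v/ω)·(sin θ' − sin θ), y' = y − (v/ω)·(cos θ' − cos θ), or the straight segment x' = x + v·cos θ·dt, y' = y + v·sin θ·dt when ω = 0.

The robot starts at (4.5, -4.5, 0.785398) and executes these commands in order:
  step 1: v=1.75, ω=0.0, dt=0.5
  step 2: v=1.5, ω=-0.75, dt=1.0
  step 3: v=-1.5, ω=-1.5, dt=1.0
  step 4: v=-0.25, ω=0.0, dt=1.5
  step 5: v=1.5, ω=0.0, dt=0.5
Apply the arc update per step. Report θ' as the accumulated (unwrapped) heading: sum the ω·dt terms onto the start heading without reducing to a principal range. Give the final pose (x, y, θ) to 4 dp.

(5.4721, -2.7763, -1.4646)

step 1: θ'=0.7854 (straight) → pose (5.1187, -3.8813, 0.7854)
step 2: θ'=0.0354 (R=-2.0000) → pose (6.4622, -3.2967, 0.0354)
step 3: θ'=-1.4646 (R=1.0000) → pose (5.4324, -2.4034, -1.4646)
step 4: θ'=-1.4646 (straight) → pose (5.3926, -2.0305, -1.4646)
step 5: θ'=-1.4646 (straight) → pose (5.4721, -2.7763, -1.4646)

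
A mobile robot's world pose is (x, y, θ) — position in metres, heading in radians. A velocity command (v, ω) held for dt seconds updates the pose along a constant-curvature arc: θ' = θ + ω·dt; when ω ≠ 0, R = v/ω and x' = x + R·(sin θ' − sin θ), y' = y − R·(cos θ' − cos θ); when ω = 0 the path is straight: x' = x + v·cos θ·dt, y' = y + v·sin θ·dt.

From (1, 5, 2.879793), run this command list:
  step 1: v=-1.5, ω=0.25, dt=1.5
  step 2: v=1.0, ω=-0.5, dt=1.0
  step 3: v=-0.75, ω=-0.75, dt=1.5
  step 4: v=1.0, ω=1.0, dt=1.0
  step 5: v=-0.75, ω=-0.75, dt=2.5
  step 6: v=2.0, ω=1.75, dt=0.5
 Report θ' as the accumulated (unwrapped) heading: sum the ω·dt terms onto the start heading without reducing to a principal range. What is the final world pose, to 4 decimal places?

(2.9161, 4.2142, 1.6298)

step 1: θ'=3.2548 (R=-6.0000) → pose (3.2307, 4.8340, 3.2548)
step 2: θ'=2.7548 (R=-2.0000) → pose (2.2503, 4.9689, 2.7548)
step 3: θ'=1.6298 (R=1.0000) → pose (2.8713, 4.1018, 1.6298)
step 4: θ'=2.6298 (R=1.0000) → pose (2.3628, 4.9147, 2.6298)
step 5: θ'=0.7548 (R=1.0000) → pose (2.5582, 3.3144, 0.7548)
step 6: θ'=1.6298 (R=1.1429) → pose (2.9161, 4.2142, 1.6298)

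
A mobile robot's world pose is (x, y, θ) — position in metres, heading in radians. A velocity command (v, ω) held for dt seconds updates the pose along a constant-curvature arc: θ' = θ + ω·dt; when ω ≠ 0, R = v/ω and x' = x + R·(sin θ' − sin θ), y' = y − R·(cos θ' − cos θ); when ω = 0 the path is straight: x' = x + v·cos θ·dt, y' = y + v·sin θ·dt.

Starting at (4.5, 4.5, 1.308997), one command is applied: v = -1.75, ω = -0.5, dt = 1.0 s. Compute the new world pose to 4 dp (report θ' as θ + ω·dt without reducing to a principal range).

θ' = 1.3090 + -0.5·1.0 = 0.8090
R = v/ω = -1.75/-0.5 = 3.5000
x' = 4.5 + 3.5000·(sin 0.8090 − sin 1.3090) = 3.6518
y' = 4.5 − 3.5000·(cos 0.8090 − cos 1.3090) = 2.9901

(3.6518, 2.9901, 0.8090)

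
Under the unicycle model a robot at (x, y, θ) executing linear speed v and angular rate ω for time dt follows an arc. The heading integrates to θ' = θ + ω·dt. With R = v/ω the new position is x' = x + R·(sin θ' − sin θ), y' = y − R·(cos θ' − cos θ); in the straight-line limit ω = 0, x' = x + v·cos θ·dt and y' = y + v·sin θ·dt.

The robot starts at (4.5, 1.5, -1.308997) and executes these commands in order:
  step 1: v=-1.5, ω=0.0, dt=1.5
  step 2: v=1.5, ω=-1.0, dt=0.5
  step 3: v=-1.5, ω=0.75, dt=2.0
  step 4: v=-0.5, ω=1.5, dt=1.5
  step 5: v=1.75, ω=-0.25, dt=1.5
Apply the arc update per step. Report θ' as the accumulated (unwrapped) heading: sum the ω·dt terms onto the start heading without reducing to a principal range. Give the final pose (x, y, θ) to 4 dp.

(1.7048, 7.4364, 1.5660)

step 1: θ'=-1.3090 (straight) → pose (3.9177, 3.6733, -1.3090)
step 2: θ'=-1.8090 (R=-1.5000) → pose (3.9264, 2.9312, -1.8090)
step 3: θ'=-0.3090 (R=-2.0000) → pose (2.5911, 5.3084, -0.3090)
step 4: θ'=1.9410 (R=-0.3333) → pose (2.1790, 4.8702, 1.9410)
step 5: θ'=1.5660 (R=-7.0000) → pose (1.7048, 7.4364, 1.5660)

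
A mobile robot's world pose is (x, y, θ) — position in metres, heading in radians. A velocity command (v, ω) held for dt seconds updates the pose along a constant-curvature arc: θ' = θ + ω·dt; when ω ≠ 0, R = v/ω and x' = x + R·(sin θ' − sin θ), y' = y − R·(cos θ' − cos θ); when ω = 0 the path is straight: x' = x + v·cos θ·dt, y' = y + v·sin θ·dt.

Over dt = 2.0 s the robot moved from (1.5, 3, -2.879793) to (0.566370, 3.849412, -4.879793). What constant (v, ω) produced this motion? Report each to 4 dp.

v = 0.7500, ω = -1.0000

Δθ = -4.879793 − -2.879793 = -2.000000
ω = Δθ/dt = -2.000000/2.0 = -1.0000
R = Δx/(sin θ' − sin θ) = -0.7500
v = R·ω = -0.7500·-1.0000 = 0.7500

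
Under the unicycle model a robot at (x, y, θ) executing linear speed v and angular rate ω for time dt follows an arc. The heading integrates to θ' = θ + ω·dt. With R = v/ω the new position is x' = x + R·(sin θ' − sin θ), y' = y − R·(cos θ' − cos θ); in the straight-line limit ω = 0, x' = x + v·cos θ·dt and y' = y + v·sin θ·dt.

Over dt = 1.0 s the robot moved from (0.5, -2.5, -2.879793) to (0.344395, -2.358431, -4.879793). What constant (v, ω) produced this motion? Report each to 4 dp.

Δθ = -4.879793 − -2.879793 = -2.000000
ω = Δθ/dt = -2.000000/1.0 = -2.0000
R = Δx/(sin θ' − sin θ) = -0.1250
v = R·ω = -0.1250·-2.0000 = 0.2500

v = 0.2500, ω = -2.0000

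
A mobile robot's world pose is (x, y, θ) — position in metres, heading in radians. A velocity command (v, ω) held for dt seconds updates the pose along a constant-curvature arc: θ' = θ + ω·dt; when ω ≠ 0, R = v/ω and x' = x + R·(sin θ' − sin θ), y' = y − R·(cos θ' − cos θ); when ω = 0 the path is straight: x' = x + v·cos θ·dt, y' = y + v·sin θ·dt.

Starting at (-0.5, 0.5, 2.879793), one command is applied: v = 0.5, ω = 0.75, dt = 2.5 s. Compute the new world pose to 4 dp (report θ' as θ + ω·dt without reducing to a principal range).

(-1.3386, -0.1722, 4.7548)

θ' = 2.8798 + 0.75·2.5 = 4.7548
R = v/ω = 0.5/0.75 = 0.6667
x' = -0.5 + 0.6667·(sin 4.7548 − sin 2.8798) = -1.3386
y' = 0.5 − 0.6667·(cos 4.7548 − cos 2.8798) = -0.1722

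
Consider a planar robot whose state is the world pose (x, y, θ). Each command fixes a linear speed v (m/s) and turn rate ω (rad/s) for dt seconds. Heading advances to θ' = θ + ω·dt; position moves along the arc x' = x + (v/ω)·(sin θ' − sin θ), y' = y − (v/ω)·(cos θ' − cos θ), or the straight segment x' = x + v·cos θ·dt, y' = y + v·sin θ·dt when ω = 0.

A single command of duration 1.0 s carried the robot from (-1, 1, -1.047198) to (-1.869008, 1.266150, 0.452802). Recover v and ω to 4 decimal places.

v = -1.0000, ω = 1.5000

Δθ = 0.452802 − -1.047198 = 1.500000
ω = Δθ/dt = 1.500000/1.0 = 1.5000
R = Δx/(sin θ' − sin θ) = -0.6667
v = R·ω = -0.6667·1.5000 = -1.0000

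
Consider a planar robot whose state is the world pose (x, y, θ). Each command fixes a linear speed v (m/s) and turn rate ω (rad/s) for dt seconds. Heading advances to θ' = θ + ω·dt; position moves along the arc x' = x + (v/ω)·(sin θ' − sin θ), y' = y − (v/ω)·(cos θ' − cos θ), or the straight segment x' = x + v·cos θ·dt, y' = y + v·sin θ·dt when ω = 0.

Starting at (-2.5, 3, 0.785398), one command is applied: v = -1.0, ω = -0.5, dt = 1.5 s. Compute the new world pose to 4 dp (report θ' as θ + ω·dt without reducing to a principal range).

θ' = 0.7854 + -0.5·1.5 = 0.0354
R = v/ω = -1.0/-0.5 = 2.0000
x' = -2.5 + 2.0000·(sin 0.0354 − sin 0.7854) = -3.8434
y' = 3 − 2.0000·(cos 0.0354 − cos 0.7854) = 2.4155

(-3.8434, 2.4155, 0.0354)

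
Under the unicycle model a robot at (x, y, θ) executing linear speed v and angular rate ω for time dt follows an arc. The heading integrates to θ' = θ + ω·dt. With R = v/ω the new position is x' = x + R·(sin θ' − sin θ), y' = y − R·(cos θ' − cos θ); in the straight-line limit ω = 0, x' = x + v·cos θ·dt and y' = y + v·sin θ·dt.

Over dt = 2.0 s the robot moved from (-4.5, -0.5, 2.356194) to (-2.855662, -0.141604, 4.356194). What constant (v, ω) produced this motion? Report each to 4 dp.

v = -1.0000, ω = 1.0000

Δθ = 4.356194 − 2.356194 = 2.000000
ω = Δθ/dt = 2.000000/2.0 = 1.0000
R = Δx/(sin θ' − sin θ) = -1.0000
v = R·ω = -1.0000·1.0000 = -1.0000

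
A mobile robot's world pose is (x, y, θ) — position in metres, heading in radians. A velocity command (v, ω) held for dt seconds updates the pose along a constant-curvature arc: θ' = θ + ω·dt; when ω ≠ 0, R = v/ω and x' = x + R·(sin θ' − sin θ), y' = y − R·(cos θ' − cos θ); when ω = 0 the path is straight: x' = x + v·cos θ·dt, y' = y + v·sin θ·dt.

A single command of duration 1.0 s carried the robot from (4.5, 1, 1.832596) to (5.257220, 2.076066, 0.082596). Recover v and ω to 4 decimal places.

v = 1.5000, ω = -1.7500

Δθ = 0.082596 − 1.832596 = -1.750000
ω = Δθ/dt = -1.750000/1.0 = -1.7500
R = −Δy/(cos θ' − cos θ) = -0.8571
v = R·ω = -0.8571·-1.7500 = 1.5000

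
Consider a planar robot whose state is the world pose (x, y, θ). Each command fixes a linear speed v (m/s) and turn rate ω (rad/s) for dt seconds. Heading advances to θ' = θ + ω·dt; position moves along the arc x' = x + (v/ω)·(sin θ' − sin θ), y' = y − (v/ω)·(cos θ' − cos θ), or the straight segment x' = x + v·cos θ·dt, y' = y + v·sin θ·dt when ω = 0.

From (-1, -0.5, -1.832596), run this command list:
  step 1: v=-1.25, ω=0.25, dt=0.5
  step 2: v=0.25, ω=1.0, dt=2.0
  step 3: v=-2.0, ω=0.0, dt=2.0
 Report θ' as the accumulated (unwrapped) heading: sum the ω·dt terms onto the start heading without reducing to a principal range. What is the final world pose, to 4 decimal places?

(-4.3868, -1.3143, 0.2924)

step 1: θ'=-1.7076 (R=-5.0000) → pose (-0.8763, 0.1122, -1.7076)
step 2: θ'=0.2924 (R=0.2500) → pose (-0.5566, -0.1613, 0.2924)
step 3: θ'=0.2924 (straight) → pose (-4.3868, -1.3143, 0.2924)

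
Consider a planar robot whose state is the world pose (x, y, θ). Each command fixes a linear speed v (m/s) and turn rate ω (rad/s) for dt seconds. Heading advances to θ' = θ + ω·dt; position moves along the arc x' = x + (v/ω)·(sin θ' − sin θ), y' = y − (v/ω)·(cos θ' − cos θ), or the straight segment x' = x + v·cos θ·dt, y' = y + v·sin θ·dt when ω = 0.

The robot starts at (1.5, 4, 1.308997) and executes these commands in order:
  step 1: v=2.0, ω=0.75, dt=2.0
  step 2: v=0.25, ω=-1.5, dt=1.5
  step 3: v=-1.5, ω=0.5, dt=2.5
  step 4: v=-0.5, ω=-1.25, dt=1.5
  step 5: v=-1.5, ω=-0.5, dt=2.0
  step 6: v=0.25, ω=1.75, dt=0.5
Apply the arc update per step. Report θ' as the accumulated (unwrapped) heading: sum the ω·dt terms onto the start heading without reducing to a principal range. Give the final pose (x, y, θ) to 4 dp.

(-4.3085, 5.2362, -0.1910)

step 1: θ'=2.8090 (R=2.6667) → pose (-0.2051, 7.2107, 2.8090)
step 2: θ'=0.5590 (R=-0.1667) → pose (-0.2391, 7.5095, 0.5590)
step 3: θ'=1.8090 (R=-3.0000) → pose (-1.5634, 4.2583, 1.8090)
step 4: θ'=-0.0660 (R=0.4000) → pose (-1.9785, 3.7648, -0.0660)
step 5: θ'=-1.0660 (R=3.0000) → pose (-4.4064, 5.3074, -1.0660)
step 6: θ'=-0.1910 (R=0.1429) → pose (-4.3085, 5.2362, -0.1910)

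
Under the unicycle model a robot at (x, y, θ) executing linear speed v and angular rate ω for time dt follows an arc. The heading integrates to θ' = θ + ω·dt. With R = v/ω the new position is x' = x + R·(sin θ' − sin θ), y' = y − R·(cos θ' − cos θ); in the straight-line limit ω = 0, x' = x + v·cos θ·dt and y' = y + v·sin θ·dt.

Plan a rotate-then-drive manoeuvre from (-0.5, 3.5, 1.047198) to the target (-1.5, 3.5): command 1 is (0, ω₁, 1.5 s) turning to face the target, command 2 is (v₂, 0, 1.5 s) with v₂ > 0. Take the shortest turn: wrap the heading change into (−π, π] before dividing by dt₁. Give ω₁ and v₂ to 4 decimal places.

ω₁ = 1.3963, v₂ = 0.6667

heading to target = atan2(3.5−3.5, -1.5−-0.5) = 3.1416
Δθ = wrap(3.1416 − 1.0472) = 2.0944; ω₁ = Δθ/dt₁ = 1.3963
distance = √((-1.5−-0.5)² + (3.5−3.5)²) = 1.0000; v₂ = distance/dt₂ = 0.6667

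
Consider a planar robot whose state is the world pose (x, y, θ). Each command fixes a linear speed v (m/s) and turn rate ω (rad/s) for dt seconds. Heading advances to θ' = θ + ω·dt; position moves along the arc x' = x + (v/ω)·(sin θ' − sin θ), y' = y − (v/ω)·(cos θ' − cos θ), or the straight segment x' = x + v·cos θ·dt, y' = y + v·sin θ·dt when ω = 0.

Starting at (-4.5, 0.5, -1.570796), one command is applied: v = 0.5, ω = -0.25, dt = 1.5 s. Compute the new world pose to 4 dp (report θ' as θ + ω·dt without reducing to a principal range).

θ' = -1.5708 + -0.25·1.5 = -1.9458
R = v/ω = 0.5/-0.25 = -2.0000
x' = -4.5 + -2.0000·(sin -1.9458 − sin -1.5708) = -4.6390
y' = 0.5 − -2.0000·(cos -1.9458 − cos -1.5708) = -0.2325

(-4.6390, -0.2325, -1.9458)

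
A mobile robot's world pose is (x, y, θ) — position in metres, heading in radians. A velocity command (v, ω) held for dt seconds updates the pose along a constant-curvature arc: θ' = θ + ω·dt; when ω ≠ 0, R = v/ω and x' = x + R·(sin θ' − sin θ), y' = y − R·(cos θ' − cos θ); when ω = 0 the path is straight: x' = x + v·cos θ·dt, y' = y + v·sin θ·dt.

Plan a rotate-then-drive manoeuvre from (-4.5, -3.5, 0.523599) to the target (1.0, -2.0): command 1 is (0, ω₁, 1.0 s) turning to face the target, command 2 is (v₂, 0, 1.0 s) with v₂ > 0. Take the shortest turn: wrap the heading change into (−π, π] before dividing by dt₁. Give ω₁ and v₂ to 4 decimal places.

ω₁ = -0.2573, v₂ = 5.7009

heading to target = atan2(-2−-3.5, 1−-4.5) = 0.2663
Δθ = wrap(0.2663 − 0.5236) = -0.2573; ω₁ = Δθ/dt₁ = -0.2573
distance = √((1−-4.5)² + (-2−-3.5)²) = 5.7009; v₂ = distance/dt₂ = 5.7009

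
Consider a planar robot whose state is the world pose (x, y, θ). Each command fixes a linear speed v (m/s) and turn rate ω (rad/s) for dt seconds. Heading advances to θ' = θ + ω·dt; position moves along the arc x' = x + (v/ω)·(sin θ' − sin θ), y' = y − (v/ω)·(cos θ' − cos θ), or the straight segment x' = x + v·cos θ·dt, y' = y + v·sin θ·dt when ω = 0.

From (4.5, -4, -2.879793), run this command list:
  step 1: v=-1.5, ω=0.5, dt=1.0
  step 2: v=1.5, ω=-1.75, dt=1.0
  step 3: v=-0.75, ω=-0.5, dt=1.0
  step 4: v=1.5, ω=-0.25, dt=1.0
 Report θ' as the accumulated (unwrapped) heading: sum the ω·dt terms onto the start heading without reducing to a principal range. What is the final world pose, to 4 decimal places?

step 1: θ'=-2.3798 (R=-3.0000) → pose (5.7942, -3.2730, -2.3798)
step 2: θ'=-4.1298 (R=-0.8571) → pose (4.4868, -3.1244, -4.1298)
step 3: θ'=-4.6298 (R=1.5000) → pose (4.7292, -3.8259, -4.6298)
step 4: θ'=-4.8798 (R=-6.0000) → pose (4.7926, -2.3312, -4.8798)

(4.7926, -2.3312, -4.8798)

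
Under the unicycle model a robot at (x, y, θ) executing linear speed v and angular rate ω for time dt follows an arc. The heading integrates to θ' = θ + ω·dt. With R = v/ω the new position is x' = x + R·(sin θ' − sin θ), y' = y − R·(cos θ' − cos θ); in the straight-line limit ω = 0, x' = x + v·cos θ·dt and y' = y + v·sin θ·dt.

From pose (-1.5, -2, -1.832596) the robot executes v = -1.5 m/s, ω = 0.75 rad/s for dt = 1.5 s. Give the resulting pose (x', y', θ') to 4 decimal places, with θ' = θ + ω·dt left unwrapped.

θ' = -1.8326 + 0.75·1.5 = -0.7076
R = v/ω = -1.5/0.75 = -2.0000
x' = -1.5 + -2.0000·(sin -0.7076 − sin -1.8326) = -2.1318
y' = -2 − -2.0000·(cos -0.7076 − cos -1.8326) = 0.0375

(-2.1318, 0.0375, -0.7076)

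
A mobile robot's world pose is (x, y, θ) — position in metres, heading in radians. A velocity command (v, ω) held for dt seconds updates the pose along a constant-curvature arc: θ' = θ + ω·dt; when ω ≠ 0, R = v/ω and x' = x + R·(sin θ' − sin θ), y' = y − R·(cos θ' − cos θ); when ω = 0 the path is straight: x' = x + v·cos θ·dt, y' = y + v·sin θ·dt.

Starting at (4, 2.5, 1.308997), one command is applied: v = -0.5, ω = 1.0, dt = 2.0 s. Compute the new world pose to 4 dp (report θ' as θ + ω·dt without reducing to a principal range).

(4.5663, 1.8776, 3.3090)

θ' = 1.3090 + 1.0·2.0 = 3.3090
R = v/ω = -0.5/1.0 = -0.5000
x' = 4 + -0.5000·(sin 3.3090 − sin 1.3090) = 4.5663
y' = 2.5 − -0.5000·(cos 3.3090 − cos 1.3090) = 1.8776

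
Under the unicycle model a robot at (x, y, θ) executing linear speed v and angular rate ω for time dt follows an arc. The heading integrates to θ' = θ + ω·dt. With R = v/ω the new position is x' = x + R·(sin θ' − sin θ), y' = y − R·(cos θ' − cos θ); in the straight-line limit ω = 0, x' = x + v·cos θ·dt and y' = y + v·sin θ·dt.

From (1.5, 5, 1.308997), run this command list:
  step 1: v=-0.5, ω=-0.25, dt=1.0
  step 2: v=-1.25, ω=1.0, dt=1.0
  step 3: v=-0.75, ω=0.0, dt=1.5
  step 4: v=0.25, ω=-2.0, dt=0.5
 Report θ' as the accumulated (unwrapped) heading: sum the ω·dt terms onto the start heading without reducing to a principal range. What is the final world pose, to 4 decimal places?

step 1: θ'=1.0590 (R=2.0000) → pose (1.3119, 4.5381, 1.0590)
step 2: θ'=2.0590 (R=-1.2500) → pose (1.2977, 3.3397, 2.0590)
step 3: θ'=2.0590 (straight) → pose (1.8254, 2.3461, 2.0590)
step 4: θ'=1.0590 (R=-0.1250) → pose (1.8268, 2.4659, 1.0590)

(1.8268, 2.4659, 1.0590)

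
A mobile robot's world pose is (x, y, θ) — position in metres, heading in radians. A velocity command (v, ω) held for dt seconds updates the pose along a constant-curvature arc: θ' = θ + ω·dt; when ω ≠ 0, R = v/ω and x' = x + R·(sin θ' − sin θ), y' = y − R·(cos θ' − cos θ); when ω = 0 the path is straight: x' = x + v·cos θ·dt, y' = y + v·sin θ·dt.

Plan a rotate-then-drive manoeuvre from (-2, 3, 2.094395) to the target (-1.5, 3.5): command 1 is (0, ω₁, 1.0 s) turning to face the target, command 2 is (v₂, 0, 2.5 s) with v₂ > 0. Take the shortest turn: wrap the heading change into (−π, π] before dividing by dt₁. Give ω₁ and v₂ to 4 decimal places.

ω₁ = -1.3090, v₂ = 0.2828

heading to target = atan2(3.5−3, -1.5−-2) = 0.7854
Δθ = wrap(0.7854 − 2.0944) = -1.3090; ω₁ = Δθ/dt₁ = -1.3090
distance = √((-1.5−-2)² + (3.5−3)²) = 0.7071; v₂ = distance/dt₂ = 0.2828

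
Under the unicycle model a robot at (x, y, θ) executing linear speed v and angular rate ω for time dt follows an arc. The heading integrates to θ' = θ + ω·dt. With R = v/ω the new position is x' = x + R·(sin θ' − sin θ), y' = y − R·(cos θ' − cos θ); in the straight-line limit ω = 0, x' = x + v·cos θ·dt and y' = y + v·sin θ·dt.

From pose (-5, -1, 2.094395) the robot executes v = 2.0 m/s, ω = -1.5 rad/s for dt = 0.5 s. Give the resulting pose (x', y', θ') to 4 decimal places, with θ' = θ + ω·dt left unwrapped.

θ' = 2.0944 + -1.5·0.5 = 1.3444
R = v/ω = 2.0/-1.5 = -1.3333
x' = -5 + -1.3333·(sin 1.3444 − sin 2.0944) = -5.1446
y' = -1 − -1.3333·(cos 1.3444 − cos 2.0944) = -0.0340

(-5.1446, -0.0340, 1.3444)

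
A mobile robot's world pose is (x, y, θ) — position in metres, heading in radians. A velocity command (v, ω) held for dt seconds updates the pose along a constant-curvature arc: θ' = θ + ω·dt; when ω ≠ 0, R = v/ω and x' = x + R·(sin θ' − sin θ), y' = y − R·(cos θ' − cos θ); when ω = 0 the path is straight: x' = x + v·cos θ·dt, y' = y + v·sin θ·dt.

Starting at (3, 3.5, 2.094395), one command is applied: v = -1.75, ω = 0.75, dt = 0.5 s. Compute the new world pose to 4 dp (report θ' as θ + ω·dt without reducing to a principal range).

θ' = 2.0944 + 0.75·0.5 = 2.4694
R = v/ω = -1.75/0.75 = -2.3333
x' = 3 + -2.3333·(sin 2.4694 − sin 2.0944) = 3.5677
y' = 3.5 − -2.3333·(cos 2.4694 − cos 2.0944) = 2.8409

(3.5677, 2.8409, 2.4694)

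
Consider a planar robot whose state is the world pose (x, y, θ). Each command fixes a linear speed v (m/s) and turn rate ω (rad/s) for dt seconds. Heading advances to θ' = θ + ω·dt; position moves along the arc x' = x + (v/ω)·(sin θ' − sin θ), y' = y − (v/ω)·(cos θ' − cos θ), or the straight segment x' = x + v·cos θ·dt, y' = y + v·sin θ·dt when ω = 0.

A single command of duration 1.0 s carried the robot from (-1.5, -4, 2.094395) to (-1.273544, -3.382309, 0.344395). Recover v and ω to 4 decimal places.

v = 0.7500, ω = -1.7500

Δθ = 0.344395 − 2.094395 = -1.750000
ω = Δθ/dt = -1.750000/1.0 = -1.7500
R = −Δy/(cos θ' − cos θ) = -0.4286
v = R·ω = -0.4286·-1.7500 = 0.7500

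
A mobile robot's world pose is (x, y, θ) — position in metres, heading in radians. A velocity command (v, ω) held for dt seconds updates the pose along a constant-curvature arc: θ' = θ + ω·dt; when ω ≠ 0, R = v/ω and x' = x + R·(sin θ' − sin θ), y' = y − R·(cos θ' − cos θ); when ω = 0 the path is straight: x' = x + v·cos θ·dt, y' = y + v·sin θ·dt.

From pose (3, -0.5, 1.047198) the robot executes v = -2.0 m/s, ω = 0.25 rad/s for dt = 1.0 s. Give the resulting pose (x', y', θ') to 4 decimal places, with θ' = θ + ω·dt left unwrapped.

θ' = 1.0472 + 0.25·1.0 = 1.2972
R = v/ω = -2.0/0.25 = -8.0000
x' = 3 + -8.0000·(sin 1.2972 − sin 1.0472) = 2.2258
y' = -0.5 − -8.0000·(cos 1.2972 − cos 1.0472) = -2.3384

(2.2258, -2.3384, 1.2972)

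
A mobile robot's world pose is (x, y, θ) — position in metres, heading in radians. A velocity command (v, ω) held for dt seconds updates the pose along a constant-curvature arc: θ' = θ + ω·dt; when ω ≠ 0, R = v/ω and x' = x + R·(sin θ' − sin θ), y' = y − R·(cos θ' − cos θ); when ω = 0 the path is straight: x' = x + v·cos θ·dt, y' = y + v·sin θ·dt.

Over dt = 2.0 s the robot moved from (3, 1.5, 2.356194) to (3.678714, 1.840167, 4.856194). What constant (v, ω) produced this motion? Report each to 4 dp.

v = -0.5000, ω = 1.2500

Δθ = 4.856194 − 2.356194 = 2.500000
ω = Δθ/dt = 2.500000/2.0 = 1.2500
R = Δx/(sin θ' − sin θ) = -0.4000
v = R·ω = -0.4000·1.2500 = -0.5000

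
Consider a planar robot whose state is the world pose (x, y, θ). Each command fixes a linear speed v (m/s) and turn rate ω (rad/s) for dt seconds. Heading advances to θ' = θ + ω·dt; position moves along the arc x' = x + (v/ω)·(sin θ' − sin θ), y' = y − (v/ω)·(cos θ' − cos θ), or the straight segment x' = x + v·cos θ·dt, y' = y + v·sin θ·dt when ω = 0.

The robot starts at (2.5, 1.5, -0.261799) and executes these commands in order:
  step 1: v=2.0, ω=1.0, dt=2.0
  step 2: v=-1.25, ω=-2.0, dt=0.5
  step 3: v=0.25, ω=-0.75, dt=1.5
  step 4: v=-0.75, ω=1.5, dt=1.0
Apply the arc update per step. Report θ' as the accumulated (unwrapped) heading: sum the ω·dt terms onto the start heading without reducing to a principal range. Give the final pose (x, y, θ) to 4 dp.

(4.5069, 3.0186, 1.1132)

step 1: θ'=1.7382 (R=2.0000) → pose (4.9897, 3.7651, 1.7382)
step 2: θ'=0.7382 (R=0.6250) → pose (4.7940, 3.1987, 0.7382)
step 3: θ'=-0.3868 (R=-0.3333) → pose (5.1441, 3.2608, -0.3868)
step 4: θ'=1.1132 (R=-0.5000) → pose (4.5069, 3.0186, 1.1132)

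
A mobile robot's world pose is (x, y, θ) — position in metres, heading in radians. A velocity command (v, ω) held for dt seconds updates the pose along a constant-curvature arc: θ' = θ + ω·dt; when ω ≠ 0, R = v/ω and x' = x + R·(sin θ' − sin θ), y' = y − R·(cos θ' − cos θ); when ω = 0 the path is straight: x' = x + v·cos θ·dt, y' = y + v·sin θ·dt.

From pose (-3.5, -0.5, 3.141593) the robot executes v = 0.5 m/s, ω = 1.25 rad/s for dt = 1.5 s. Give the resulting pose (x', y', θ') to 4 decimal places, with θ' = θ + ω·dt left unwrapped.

θ' = 3.1416 + 1.25·1.5 = 5.0166
R = v/ω = 0.5/1.25 = 0.4000
x' = -3.5 + 0.4000·(sin 5.0166 − sin 3.1416) = -3.8816
y' = -0.5 − 0.4000·(cos 5.0166 − cos 3.1416) = -1.0198

(-3.8816, -1.0198, 5.0166)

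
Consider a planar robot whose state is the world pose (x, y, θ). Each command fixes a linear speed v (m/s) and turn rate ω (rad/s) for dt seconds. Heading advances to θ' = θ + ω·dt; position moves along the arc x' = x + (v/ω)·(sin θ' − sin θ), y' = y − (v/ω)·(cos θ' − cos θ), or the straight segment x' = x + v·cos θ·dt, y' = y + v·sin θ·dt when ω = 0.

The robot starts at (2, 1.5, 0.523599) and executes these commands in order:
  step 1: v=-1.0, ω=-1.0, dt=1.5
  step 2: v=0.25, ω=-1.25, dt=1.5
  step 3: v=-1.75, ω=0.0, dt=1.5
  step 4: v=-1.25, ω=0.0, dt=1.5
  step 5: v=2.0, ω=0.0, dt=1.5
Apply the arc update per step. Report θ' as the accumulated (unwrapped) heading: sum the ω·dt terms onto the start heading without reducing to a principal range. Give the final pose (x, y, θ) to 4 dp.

(2.0003, 1.9316, -2.8514)

step 1: θ'=-0.9764 (R=1.0000) → pose (0.6715, 1.8060, -0.9764)
step 2: θ'=-2.8514 (R=-0.2000) → pose (0.5630, 1.5024, -2.8514)
step 3: θ'=-2.8514 (straight) → pose (3.0783, 2.2535, -2.8514)
step 4: θ'=-2.8514 (straight) → pose (4.8749, 2.7900, -2.8514)
step 5: θ'=-2.8514 (straight) → pose (2.0003, 1.9316, -2.8514)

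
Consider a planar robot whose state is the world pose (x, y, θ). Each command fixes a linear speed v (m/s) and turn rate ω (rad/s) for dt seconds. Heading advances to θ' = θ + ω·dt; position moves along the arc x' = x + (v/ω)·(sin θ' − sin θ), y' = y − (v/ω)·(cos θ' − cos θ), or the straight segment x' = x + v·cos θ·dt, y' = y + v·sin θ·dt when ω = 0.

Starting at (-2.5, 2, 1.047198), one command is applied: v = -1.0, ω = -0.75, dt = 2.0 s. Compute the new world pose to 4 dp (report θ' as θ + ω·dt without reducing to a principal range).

θ' = 1.0472 + -0.75·2.0 = -0.4528
R = v/ω = -1.0/-0.75 = 1.3333
x' = -2.5 + 1.3333·(sin -0.4528 − sin 1.0472) = -4.2380
y' = 2 − 1.3333·(cos -0.4528 − cos 1.0472) = 1.4677

(-4.2380, 1.4677, -0.4528)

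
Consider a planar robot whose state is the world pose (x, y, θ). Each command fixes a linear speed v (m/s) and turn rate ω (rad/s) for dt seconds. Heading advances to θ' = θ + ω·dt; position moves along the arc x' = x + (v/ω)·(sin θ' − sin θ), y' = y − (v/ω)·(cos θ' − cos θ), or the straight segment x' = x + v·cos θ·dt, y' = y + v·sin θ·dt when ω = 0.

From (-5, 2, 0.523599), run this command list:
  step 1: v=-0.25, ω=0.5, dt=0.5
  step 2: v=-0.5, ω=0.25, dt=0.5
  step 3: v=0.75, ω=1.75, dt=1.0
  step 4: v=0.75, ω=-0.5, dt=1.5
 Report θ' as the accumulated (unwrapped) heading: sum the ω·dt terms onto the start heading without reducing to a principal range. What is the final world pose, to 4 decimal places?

step 1: θ'=0.7736 (R=-0.5000) → pose (-5.0994, 1.9247, 0.7736)
step 2: θ'=0.8986 (R=-2.0000) → pose (-5.2668, 1.7393, 0.8986)
step 3: θ'=2.6486 (R=0.4286) → pose (-5.3993, 2.3837, 2.6486)
step 4: θ'=1.8986 (R=-1.5000) → pose (-6.1096, 3.2221, 1.8986)

(-6.1096, 3.2221, 1.8986)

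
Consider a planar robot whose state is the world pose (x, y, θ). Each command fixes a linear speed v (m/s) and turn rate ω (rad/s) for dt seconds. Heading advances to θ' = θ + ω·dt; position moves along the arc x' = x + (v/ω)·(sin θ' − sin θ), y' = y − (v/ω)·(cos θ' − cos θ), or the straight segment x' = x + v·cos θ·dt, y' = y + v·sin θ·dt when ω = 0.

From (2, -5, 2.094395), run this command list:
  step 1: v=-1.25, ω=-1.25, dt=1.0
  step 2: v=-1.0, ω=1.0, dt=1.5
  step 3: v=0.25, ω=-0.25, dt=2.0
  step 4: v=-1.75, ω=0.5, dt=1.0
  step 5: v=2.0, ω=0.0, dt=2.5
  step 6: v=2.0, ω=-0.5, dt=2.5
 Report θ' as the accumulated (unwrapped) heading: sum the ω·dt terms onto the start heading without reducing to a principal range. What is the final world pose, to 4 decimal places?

step 1: θ'=0.8444 (R=1.0000) → pose (1.8815, -6.1642, 0.8444)
step 2: θ'=2.3444 (R=-1.0000) → pose (1.9137, -7.5271, 2.3444)
step 3: θ'=1.8444 (R=-1.0000) → pose (1.6663, -7.0986, 1.8444)
step 4: θ'=2.3444 (R=-3.5000) → pose (2.5322, -8.5984, 2.3444)
step 5: θ'=2.3444 (straight) → pose (-0.9613, -5.0214, 2.3444)
step 6: θ'=1.0944 (R=-4.0000) → pose (-1.6543, -0.3922, 1.0944)

(-1.6543, -0.3922, 1.0944)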